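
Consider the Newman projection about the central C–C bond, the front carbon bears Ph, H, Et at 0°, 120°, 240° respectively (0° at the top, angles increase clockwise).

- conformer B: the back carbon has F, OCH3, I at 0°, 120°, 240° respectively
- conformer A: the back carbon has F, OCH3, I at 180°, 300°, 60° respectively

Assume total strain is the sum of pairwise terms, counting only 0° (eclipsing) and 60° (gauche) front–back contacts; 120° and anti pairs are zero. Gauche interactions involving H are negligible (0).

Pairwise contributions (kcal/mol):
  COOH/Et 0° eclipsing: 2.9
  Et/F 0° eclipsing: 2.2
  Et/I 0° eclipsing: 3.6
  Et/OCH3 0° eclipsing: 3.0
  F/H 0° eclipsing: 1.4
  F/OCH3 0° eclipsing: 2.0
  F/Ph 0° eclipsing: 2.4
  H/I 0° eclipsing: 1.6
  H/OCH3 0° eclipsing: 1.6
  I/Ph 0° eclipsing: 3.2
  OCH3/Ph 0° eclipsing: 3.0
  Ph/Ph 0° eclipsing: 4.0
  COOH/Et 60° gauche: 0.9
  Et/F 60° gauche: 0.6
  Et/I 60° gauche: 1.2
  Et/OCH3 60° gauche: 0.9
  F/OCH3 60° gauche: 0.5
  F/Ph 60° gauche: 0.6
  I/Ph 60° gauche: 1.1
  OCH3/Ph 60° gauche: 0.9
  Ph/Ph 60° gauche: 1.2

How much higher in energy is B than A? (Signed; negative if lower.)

+4.1 kcal/mol

B (eclipsed): Ph(0°)/F(0°) eclipsed 2.4; H(120°)/OCH3(120°) eclipsed 1.6; Et(240°)/I(240°) eclipsed 3.6 → 7.6 kcal/mol.
A (staggered): Ph(0°)/OCH3(300°) gauche 0.9; Ph(0°)/I(60°) gauche 1.1; Et(240°)/F(180°) gauche 0.6; Et(240°)/OCH3(300°) gauche 0.9 → 3.5 kcal/mol.
E(B) − E(A) = 7.6 − 3.5 = +4.1 kcal/mol.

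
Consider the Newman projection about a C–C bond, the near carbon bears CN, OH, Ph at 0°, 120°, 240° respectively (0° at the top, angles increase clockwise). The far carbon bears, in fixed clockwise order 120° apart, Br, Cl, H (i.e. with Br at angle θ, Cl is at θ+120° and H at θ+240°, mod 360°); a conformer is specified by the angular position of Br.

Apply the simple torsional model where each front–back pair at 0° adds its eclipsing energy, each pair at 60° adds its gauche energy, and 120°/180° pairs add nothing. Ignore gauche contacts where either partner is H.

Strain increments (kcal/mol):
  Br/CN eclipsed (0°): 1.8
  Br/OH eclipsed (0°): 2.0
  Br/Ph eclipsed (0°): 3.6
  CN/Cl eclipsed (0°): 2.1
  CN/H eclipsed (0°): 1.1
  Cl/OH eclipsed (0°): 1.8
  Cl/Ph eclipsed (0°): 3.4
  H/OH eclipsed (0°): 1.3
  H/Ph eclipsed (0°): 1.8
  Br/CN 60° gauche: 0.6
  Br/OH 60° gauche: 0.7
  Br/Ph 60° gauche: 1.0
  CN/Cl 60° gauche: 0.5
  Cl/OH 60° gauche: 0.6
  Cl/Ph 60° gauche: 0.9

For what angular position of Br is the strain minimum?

300°

Br at 0° (eclipsed): CN–Br eclipsed, OH–Cl eclipsed, Ph–H eclipsed; 1.8 + 1.8 + 1.8 = 5.4 kcal/mol.
Br at 60° (staggered): CN–Br gauche, OH–Br gauche, OH–Cl gauche, Ph–Cl gauche; 0.6 + 0.7 + 0.6 + 0.9 = 2.8 kcal/mol.
Br at 120° (eclipsed): CN–H eclipsed, OH–Br eclipsed, Ph–Cl eclipsed; 1.1 + 2.0 + 3.4 = 6.5 kcal/mol.
Br at 180° (staggered): CN–Cl gauche, OH–Br gauche, Ph–Br gauche, Ph–Cl gauche; 0.5 + 0.7 + 1.0 + 0.9 = 3.1 kcal/mol.
Br at 240° (eclipsed): CN–Cl eclipsed, OH–H eclipsed, Ph–Br eclipsed; 2.1 + 1.3 + 3.6 = 7.0 kcal/mol.
Br at 300° (staggered): CN–Br gauche, CN–Cl gauche, OH–Cl gauche, Ph–Br gauche; 0.6 + 0.5 + 0.6 + 1.0 = 2.7 kcal/mol.
The minimum (2.7 kcal/mol) occurs with Br at 300°.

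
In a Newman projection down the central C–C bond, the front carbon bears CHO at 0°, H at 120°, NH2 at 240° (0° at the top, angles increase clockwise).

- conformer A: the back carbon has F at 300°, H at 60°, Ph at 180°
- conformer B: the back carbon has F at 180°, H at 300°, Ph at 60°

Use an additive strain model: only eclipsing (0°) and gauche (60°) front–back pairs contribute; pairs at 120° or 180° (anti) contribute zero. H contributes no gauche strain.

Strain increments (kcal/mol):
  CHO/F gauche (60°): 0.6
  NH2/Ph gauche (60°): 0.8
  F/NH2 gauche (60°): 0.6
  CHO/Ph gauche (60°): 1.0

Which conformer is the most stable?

A (staggered): CHO–F gauche, NH2–F gauche, NH2–Ph gauche; 0.6 + 0.6 + 0.8 = 2.0 kcal/mol.
B (staggered): CHO–Ph gauche, NH2–F gauche; 1.0 + 0.6 = 1.6 kcal/mol.
B has the lowest total (1.6 kcal/mol).

B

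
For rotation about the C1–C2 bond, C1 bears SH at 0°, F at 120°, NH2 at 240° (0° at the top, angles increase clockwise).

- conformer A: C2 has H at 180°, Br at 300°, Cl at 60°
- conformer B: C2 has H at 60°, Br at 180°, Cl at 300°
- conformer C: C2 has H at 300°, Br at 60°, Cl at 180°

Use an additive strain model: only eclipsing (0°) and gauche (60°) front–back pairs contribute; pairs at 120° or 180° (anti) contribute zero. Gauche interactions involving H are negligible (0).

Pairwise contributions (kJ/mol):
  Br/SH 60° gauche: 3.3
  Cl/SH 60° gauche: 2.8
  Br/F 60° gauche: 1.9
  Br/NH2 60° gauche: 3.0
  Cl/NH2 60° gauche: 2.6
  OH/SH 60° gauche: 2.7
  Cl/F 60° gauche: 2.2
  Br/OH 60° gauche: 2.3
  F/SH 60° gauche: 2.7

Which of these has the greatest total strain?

A (staggered): SH–Br gauche, SH–Cl gauche, F–Cl gauche, NH2–Br gauche; 3.3 + 2.8 + 2.2 + 3.0 = 11.3 kJ/mol.
B (staggered): SH–Cl gauche, F–Br gauche, NH2–Br gauche, NH2–Cl gauche; 2.8 + 1.9 + 3.0 + 2.6 = 10.3 kJ/mol.
C (staggered): SH–Br gauche, F–Br gauche, F–Cl gauche, NH2–Cl gauche; 3.3 + 1.9 + 2.2 + 2.6 = 10.0 kJ/mol.
A has the highest total (11.3 kJ/mol).

A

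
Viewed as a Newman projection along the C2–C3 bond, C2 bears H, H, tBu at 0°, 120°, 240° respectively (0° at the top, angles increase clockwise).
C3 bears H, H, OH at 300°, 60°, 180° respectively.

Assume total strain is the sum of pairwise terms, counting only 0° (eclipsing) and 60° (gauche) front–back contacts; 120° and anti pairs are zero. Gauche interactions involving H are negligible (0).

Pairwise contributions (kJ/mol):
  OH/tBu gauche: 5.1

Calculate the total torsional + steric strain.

5.1 kJ/mol

This conformer (staggered): tBu–OH gauche; 5.1 = 5.1 kJ/mol.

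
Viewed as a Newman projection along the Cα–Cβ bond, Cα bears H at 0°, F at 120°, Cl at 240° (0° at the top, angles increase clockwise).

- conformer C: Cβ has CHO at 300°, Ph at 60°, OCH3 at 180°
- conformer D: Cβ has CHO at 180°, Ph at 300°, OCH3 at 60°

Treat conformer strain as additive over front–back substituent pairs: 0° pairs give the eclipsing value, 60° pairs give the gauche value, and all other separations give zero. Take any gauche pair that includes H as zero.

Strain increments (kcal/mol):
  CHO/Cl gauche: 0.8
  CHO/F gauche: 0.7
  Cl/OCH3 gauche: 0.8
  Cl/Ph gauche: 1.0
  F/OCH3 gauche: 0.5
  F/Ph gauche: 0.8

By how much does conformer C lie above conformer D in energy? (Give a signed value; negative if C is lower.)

-0.1 kcal/mol

C (staggered): F–Ph gauche, F–OCH3 gauche, Cl–CHO gauche, Cl–OCH3 gauche; 0.8 + 0.5 + 0.8 + 0.8 = 2.9 kcal/mol.
D (staggered): F–CHO gauche, F–OCH3 gauche, Cl–CHO gauche, Cl–Ph gauche; 0.7 + 0.5 + 0.8 + 1.0 = 3.0 kcal/mol.
E(C) − E(D) = 2.9 − 3.0 = -0.1 kcal/mol.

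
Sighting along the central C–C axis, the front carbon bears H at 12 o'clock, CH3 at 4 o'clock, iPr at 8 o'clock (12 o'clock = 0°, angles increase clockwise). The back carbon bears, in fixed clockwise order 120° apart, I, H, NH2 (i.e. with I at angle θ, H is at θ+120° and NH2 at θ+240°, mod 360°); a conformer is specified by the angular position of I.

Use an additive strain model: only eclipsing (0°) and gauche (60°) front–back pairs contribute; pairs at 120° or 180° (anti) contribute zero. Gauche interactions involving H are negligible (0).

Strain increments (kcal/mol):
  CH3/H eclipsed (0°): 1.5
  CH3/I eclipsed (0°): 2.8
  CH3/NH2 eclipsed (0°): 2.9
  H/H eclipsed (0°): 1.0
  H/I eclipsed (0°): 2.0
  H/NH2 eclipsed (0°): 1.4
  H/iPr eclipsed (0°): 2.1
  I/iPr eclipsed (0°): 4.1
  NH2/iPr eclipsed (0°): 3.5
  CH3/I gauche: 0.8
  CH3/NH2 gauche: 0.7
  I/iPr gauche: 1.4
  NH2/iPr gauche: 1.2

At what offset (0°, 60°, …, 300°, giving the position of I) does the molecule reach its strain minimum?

I at 0° (eclipsed): H(0°)/I(0°) eclipsed 2.0; CH3(120°)/H(120°) eclipsed 1.5; iPr(240°)/NH2(240°) eclipsed 3.5 → 7.0 kcal/mol.
I at 60° (staggered): CH3(120°)/I(60°) gauche 0.8; iPr(240°)/NH2(300°) gauche 1.2 → 2.0 kcal/mol.
I at 120° (eclipsed): H(0°)/NH2(0°) eclipsed 1.4; CH3(120°)/I(120°) eclipsed 2.8; iPr(240°)/H(240°) eclipsed 2.1 → 6.3 kcal/mol.
I at 180° (staggered): CH3(120°)/I(180°) gauche 0.8; CH3(120°)/NH2(60°) gauche 0.7; iPr(240°)/I(180°) gauche 1.4 → 2.9 kcal/mol.
I at 240° (eclipsed): H(0°)/H(0°) eclipsed 1.0; CH3(120°)/NH2(120°) eclipsed 2.9; iPr(240°)/I(240°) eclipsed 4.1 → 8.0 kcal/mol.
I at 300° (staggered): CH3(120°)/NH2(180°) gauche 0.7; iPr(240°)/I(300°) gauche 1.4; iPr(240°)/NH2(180°) gauche 1.2 → 3.3 kcal/mol.
The minimum (2.0 kcal/mol) occurs with I at 60°.

60°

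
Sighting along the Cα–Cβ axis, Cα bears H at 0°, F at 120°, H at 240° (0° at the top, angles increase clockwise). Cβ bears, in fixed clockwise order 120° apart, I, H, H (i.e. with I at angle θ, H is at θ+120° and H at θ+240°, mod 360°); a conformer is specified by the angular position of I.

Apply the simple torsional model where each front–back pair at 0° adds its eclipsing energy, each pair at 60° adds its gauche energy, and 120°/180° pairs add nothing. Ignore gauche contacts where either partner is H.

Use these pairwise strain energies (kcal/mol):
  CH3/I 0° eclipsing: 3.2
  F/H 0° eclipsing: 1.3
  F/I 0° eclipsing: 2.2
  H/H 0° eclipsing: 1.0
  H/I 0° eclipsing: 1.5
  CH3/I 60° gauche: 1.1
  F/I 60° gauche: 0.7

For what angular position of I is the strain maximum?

I at 0° (eclipsed): H(0°)/I(0°) eclipsed 1.5; F(120°)/H(120°) eclipsed 1.3; H(240°)/H(240°) eclipsed 1.0 → 3.8 kcal/mol.
I at 60° (staggered): F(120°)/I(60°) gauche 0.7 → 0.7 kcal/mol.
I at 120° (eclipsed): H(0°)/H(0°) eclipsed 1.0; F(120°)/I(120°) eclipsed 2.2; H(240°)/H(240°) eclipsed 1.0 → 4.2 kcal/mol.
I at 180° (staggered): F(120°)/I(180°) gauche 0.7 → 0.7 kcal/mol.
I at 240° (eclipsed): H(0°)/H(0°) eclipsed 1.0; F(120°)/H(120°) eclipsed 1.3; H(240°)/I(240°) eclipsed 1.5 → 3.8 kcal/mol.
I at 300° (staggered): no non-H gauche contacts → 0.0 kcal/mol.
The maximum (4.2 kcal/mol) occurs with I at 120°.

120°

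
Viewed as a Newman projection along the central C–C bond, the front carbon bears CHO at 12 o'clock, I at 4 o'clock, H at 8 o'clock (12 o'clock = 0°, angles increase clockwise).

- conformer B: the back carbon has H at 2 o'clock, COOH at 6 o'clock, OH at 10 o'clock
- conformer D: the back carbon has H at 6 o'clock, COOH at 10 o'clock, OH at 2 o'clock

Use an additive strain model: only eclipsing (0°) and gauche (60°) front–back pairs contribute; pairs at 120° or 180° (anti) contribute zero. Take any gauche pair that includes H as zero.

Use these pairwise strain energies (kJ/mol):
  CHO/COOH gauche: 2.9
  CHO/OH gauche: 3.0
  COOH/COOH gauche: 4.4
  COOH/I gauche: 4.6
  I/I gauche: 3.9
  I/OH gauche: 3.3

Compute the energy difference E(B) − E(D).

-1.6 kJ/mol

B is staggered. CHO at 0° is gauche with OH at 300° (3.0); I at 120° is gauche with COOH at 180° (4.6). Total 7.6 kJ/mol.
D is staggered. CHO at 0° is gauche with COOH at 300° (2.9); CHO at 0° is gauche with OH at 60° (3.0); I at 120° is gauche with OH at 60° (3.3). Total 9.2 kJ/mol.
E(B) − E(D) = 7.6 − 9.2 = -1.6 kJ/mol.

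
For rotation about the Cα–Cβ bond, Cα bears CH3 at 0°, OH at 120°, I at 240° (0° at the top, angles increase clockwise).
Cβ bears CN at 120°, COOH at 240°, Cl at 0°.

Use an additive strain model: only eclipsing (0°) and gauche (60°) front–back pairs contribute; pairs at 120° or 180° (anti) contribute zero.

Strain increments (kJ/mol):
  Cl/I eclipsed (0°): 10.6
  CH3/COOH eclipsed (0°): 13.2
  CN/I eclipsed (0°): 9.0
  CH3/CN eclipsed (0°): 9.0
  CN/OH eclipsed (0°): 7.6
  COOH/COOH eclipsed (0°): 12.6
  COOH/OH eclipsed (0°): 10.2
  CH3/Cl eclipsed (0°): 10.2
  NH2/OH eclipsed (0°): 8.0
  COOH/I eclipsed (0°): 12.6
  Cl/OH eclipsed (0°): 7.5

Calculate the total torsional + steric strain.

This conformer (eclipsed): CH3(0°)/Cl(0°) eclipsed 10.2; OH(120°)/CN(120°) eclipsed 7.6; I(240°)/COOH(240°) eclipsed 12.6 → 30.4 kJ/mol.

30.4 kJ/mol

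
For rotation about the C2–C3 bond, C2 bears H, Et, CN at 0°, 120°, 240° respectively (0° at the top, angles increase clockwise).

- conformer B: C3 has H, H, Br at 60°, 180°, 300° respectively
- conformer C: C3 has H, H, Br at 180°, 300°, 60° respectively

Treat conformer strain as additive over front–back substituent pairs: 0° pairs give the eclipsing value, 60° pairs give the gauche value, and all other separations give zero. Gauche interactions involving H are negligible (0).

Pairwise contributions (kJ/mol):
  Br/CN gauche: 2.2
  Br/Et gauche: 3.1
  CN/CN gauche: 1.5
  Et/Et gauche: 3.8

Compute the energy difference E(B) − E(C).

-0.9 kJ/mol

B is staggered. CN at 240° is gauche with Br at 300° (2.2). Total 2.2 kJ/mol.
C is staggered. Et at 120° is gauche with Br at 60° (3.1). Total 3.1 kJ/mol.
E(B) − E(C) = 2.2 − 3.1 = -0.9 kJ/mol.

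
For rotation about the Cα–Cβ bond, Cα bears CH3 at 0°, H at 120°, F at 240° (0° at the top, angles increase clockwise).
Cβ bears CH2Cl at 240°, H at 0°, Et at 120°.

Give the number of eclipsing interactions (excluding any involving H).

1

Non-H eclipsing pairs: F(240°)/CH2Cl(240°) — 1 interaction.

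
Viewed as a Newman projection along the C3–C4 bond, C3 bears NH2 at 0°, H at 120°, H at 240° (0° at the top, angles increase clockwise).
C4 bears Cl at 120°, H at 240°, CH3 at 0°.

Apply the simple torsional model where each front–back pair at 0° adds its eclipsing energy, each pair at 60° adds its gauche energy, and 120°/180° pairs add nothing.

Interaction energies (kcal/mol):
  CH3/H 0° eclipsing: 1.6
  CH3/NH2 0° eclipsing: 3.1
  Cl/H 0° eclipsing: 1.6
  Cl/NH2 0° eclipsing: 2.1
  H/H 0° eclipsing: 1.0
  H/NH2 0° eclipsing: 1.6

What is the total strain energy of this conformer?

5.7 kcal/mol

This conformer is eclipsed. NH2 at 0° is eclipsed with CH3 at 0° (3.1); H at 120° is eclipsed with Cl at 120° (1.6); H at 240° is eclipsed with H at 240° (1.0). Total 5.7 kcal/mol.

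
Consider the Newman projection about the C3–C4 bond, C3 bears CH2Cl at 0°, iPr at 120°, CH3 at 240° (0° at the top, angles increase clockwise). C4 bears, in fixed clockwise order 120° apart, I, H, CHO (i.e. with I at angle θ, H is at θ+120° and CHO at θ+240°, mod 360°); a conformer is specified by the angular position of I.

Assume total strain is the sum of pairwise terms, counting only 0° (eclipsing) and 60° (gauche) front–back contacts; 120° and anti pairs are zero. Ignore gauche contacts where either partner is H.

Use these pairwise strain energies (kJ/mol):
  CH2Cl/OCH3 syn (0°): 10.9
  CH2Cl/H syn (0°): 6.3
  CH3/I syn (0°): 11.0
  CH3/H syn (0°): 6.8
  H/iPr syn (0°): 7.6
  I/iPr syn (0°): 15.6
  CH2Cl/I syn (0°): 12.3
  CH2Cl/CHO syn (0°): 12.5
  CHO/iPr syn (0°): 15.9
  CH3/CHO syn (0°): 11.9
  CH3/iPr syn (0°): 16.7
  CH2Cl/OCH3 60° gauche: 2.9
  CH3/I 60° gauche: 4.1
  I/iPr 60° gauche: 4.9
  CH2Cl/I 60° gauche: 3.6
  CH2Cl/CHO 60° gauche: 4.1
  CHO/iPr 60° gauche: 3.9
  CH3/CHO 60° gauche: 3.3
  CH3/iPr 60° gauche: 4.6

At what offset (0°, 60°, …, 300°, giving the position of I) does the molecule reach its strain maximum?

120°

I at 0° (eclipsed): CH2Cl–I eclipsed, iPr–H eclipsed, CH3–CHO eclipsed; 12.3 + 7.6 + 11.9 = 31.8 kJ/mol.
I at 60° (staggered): CH2Cl–I gauche, CH2Cl–CHO gauche, iPr–I gauche, CH3–CHO gauche; 3.6 + 4.1 + 4.9 + 3.3 = 15.9 kJ/mol.
I at 120° (eclipsed): CH2Cl–CHO eclipsed, iPr–I eclipsed, CH3–H eclipsed; 12.5 + 15.6 + 6.8 = 34.9 kJ/mol.
I at 180° (staggered): CH2Cl–CHO gauche, iPr–I gauche, iPr–CHO gauche, CH3–I gauche; 4.1 + 4.9 + 3.9 + 4.1 = 17.0 kJ/mol.
I at 240° (eclipsed): CH2Cl–H eclipsed, iPr–CHO eclipsed, CH3–I eclipsed; 6.3 + 15.9 + 11.0 = 33.2 kJ/mol.
I at 300° (staggered): CH2Cl–I gauche, iPr–CHO gauche, CH3–I gauche, CH3–CHO gauche; 3.6 + 3.9 + 4.1 + 3.3 = 14.9 kJ/mol.
The maximum (34.9 kJ/mol) occurs with I at 120°.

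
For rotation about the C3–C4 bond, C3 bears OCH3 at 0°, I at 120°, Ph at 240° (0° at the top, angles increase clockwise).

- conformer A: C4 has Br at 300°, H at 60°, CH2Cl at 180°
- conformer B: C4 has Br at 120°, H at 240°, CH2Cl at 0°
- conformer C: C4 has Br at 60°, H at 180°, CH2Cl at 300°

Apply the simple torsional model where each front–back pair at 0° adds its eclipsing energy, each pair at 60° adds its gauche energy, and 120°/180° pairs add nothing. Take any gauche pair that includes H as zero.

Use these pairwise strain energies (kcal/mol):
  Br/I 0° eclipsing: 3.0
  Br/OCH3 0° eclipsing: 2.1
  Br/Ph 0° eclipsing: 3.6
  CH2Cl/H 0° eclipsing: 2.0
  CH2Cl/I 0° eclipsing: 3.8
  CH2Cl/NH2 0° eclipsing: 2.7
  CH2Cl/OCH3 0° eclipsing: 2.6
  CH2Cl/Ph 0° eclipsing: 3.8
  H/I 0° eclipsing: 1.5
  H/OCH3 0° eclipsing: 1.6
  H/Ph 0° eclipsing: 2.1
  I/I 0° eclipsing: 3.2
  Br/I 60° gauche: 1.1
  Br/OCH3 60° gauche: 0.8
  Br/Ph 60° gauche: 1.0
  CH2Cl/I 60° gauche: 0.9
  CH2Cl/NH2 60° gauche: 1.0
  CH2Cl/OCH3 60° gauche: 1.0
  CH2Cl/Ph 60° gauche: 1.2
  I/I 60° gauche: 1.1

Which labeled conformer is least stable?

A (staggered): OCH3–Br gauche, I–CH2Cl gauche, Ph–Br gauche, Ph–CH2Cl gauche; 0.8 + 0.9 + 1.0 + 1.2 = 3.9 kcal/mol.
B (eclipsed): OCH3–CH2Cl eclipsed, I–Br eclipsed, Ph–H eclipsed; 2.6 + 3.0 + 2.1 = 7.7 kcal/mol.
C (staggered): OCH3–Br gauche, OCH3–CH2Cl gauche, I–Br gauche, Ph–CH2Cl gauche; 0.8 + 1.0 + 1.1 + 1.2 = 4.1 kcal/mol.
B has the highest total (7.7 kcal/mol).

B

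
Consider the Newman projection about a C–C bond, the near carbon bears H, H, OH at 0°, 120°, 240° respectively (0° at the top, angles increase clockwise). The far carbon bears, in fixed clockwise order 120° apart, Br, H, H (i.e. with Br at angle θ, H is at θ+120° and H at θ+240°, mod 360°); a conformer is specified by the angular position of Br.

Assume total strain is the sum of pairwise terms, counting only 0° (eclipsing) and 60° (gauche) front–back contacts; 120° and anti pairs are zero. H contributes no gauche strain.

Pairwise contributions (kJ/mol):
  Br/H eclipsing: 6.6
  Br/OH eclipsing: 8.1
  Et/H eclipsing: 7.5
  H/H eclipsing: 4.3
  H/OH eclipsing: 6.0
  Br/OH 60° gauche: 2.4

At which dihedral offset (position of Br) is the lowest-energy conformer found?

60°

Br at 0° (eclipsed): H(0°)/Br(0°) eclipsed 6.6; H(120°)/H(120°) eclipsed 4.3; OH(240°)/H(240°) eclipsed 6.0 → 16.9 kJ/mol.
Br at 60° (staggered): no non-H gauche contacts → 0.0 kJ/mol.
Br at 120° (eclipsed): H(0°)/H(0°) eclipsed 4.3; H(120°)/Br(120°) eclipsed 6.6; OH(240°)/H(240°) eclipsed 6.0 → 16.9 kJ/mol.
Br at 180° (staggered): OH(240°)/Br(180°) gauche 2.4 → 2.4 kJ/mol.
Br at 240° (eclipsed): H(0°)/H(0°) eclipsed 4.3; H(120°)/H(120°) eclipsed 4.3; OH(240°)/Br(240°) eclipsed 8.1 → 16.7 kJ/mol.
Br at 300° (staggered): OH(240°)/Br(300°) gauche 2.4 → 2.4 kJ/mol.
The minimum (0.0 kJ/mol) occurs with Br at 60°.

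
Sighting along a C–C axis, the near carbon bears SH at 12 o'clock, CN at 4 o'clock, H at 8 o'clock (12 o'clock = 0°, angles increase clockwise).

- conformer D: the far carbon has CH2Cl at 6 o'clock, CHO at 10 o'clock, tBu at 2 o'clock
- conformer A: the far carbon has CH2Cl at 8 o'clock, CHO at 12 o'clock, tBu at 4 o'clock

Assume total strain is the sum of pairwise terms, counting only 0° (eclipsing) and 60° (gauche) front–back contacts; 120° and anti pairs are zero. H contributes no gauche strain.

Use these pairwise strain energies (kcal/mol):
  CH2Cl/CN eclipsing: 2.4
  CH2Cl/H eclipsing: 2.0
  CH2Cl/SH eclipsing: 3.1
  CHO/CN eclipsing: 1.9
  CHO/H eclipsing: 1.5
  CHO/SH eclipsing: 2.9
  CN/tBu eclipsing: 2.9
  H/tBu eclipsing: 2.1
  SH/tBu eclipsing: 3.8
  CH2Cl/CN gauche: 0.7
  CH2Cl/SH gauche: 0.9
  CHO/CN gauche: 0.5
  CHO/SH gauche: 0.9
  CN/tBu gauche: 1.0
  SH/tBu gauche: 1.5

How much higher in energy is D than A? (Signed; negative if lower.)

D (staggered): SH(0°)/CHO(300°) gauche 0.9; SH(0°)/tBu(60°) gauche 1.5; CN(120°)/CH2Cl(180°) gauche 0.7; CN(120°)/tBu(60°) gauche 1.0 → 4.1 kcal/mol.
A (eclipsed): SH(0°)/CHO(0°) eclipsed 2.9; CN(120°)/tBu(120°) eclipsed 2.9; H(240°)/CH2Cl(240°) eclipsed 2.0 → 7.8 kcal/mol.
E(D) − E(A) = 4.1 − 7.8 = -3.7 kcal/mol.

-3.7 kcal/mol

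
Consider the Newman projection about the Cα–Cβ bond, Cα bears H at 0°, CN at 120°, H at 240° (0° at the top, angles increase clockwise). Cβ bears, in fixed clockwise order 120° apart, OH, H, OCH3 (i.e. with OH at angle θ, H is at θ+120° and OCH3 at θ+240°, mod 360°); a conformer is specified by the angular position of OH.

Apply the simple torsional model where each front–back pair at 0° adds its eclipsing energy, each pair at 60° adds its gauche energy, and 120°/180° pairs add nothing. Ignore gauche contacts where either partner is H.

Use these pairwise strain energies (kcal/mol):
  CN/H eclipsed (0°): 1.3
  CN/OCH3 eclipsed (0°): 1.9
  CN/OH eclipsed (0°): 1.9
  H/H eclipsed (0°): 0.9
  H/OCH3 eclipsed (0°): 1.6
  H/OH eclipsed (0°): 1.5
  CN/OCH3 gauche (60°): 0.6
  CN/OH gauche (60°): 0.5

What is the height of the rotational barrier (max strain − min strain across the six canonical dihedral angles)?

OH at 0° is eclipsed. H at 0° is eclipsed with OH at 0° (1.5); CN at 120° is eclipsed with H at 120° (1.3); H at 240° is eclipsed with OCH3 at 240° (1.6). Total 4.4 kcal/mol.
OH at 60° is staggered. CN at 120° is gauche with OH at 60° (0.5). Total 0.5 kcal/mol.
OH at 120° is eclipsed. H at 0° is eclipsed with OCH3 at 0° (1.6); CN at 120° is eclipsed with OH at 120° (1.9); H at 240° is eclipsed with H at 240° (0.9). Total 4.4 kcal/mol.
OH at 180° is staggered. CN at 120° is gauche with OH at 180° (0.5); CN at 120° is gauche with OCH3 at 60° (0.6). Total 1.1 kcal/mol.
OH at 240° is eclipsed. H at 0° is eclipsed with H at 0° (0.9); CN at 120° is eclipsed with OCH3 at 120° (1.9); H at 240° is eclipsed with OH at 240° (1.5). Total 4.3 kcal/mol.
OH at 300° is staggered. CN at 120° is gauche with OCH3 at 180° (0.6). Total 0.6 kcal/mol.
Max at 0° (4.4 kcal/mol), min at 60° (0.5 kcal/mol); barrier = 3.9 kcal/mol.

3.9 kcal/mol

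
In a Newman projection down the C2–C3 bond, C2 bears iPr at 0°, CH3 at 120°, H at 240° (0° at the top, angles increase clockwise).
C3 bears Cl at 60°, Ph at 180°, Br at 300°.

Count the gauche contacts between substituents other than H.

4

Non-H gauche pairs: iPr(0°)/Cl(60°); iPr(0°)/Br(300°); CH3(120°)/Cl(60°); CH3(120°)/Ph(180°) — 4 interactions.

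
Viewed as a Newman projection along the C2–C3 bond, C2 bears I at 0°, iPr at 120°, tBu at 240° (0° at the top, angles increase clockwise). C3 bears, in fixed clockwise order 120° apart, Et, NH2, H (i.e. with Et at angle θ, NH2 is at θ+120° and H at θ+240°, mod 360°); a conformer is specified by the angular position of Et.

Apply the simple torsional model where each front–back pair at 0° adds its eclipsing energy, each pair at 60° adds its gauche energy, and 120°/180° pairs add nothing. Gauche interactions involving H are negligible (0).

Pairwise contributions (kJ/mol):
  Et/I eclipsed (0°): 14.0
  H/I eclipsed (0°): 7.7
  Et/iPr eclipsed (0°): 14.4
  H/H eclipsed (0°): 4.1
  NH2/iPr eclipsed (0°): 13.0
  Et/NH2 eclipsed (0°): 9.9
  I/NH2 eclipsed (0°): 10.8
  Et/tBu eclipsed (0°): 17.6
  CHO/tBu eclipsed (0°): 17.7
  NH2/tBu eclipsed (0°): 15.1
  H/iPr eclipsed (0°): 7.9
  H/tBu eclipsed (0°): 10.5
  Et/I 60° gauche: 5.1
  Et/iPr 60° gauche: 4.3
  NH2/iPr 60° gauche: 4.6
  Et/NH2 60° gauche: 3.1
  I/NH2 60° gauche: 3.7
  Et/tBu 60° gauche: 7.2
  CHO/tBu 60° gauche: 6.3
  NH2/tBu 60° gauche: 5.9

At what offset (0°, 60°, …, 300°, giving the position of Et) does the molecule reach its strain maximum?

0°

Et at 0° (eclipsed): I–Et eclipsed, iPr–NH2 eclipsed, tBu–H eclipsed; 14.0 + 13.0 + 10.5 = 37.5 kJ/mol.
Et at 60° (staggered): I–Et gauche, iPr–Et gauche, iPr–NH2 gauche, tBu–NH2 gauche; 5.1 + 4.3 + 4.6 + 5.9 = 19.9 kJ/mol.
Et at 120° (eclipsed): I–H eclipsed, iPr–Et eclipsed, tBu–NH2 eclipsed; 7.7 + 14.4 + 15.1 = 37.2 kJ/mol.
Et at 180° (staggered): I–NH2 gauche, iPr–Et gauche, tBu–Et gauche, tBu–NH2 gauche; 3.7 + 4.3 + 7.2 + 5.9 = 21.1 kJ/mol.
Et at 240° (eclipsed): I–NH2 eclipsed, iPr–H eclipsed, tBu–Et eclipsed; 10.8 + 7.9 + 17.6 = 36.3 kJ/mol.
Et at 300° (staggered): I–Et gauche, I–NH2 gauche, iPr–NH2 gauche, tBu–Et gauche; 5.1 + 3.7 + 4.6 + 7.2 = 20.6 kJ/mol.
The maximum (37.5 kJ/mol) occurs with Et at 0°.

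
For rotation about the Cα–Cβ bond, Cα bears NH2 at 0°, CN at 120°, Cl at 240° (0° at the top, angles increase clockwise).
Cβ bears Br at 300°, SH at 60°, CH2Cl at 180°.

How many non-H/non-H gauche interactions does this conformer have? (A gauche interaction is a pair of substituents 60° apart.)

Non-H gauche pairs: NH2(0°)/Br(300°); NH2(0°)/SH(60°); CN(120°)/SH(60°); CN(120°)/CH2Cl(180°); Cl(240°)/Br(300°); Cl(240°)/CH2Cl(180°) — 6 interactions.

6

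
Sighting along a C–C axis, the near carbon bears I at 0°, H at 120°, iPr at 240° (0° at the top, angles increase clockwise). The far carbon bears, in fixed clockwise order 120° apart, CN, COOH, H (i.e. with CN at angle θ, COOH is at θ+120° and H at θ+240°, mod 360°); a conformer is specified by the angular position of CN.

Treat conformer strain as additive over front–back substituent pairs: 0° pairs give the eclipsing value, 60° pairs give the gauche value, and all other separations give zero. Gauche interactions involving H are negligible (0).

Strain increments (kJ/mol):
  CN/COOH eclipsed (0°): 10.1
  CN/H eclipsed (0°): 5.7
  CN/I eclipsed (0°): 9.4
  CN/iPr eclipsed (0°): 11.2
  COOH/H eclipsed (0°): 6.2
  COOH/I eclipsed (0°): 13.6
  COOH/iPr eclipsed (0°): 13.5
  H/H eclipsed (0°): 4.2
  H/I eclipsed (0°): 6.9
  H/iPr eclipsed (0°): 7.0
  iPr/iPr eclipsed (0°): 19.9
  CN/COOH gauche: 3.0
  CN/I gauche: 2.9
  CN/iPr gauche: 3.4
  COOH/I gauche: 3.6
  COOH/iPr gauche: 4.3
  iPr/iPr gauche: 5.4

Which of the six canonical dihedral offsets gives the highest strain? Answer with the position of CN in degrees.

240°

CN at 0° is eclipsed. I at 0° is eclipsed with CN at 0° (9.4); H at 120° is eclipsed with COOH at 120° (6.2); iPr at 240° is eclipsed with H at 240° (7.0). Total 22.6 kJ/mol.
CN at 60° is staggered. I at 0° is gauche with CN at 60° (2.9); iPr at 240° is gauche with COOH at 180° (4.3). Total 7.2 kJ/mol.
CN at 120° is eclipsed. I at 0° is eclipsed with H at 0° (6.9); H at 120° is eclipsed with CN at 120° (5.7); iPr at 240° is eclipsed with COOH at 240° (13.5). Total 26.1 kJ/mol.
CN at 180° is staggered. I at 0° is gauche with COOH at 300° (3.6); iPr at 240° is gauche with CN at 180° (3.4); iPr at 240° is gauche with COOH at 300° (4.3). Total 11.3 kJ/mol.
CN at 240° is eclipsed. I at 0° is eclipsed with COOH at 0° (13.6); H at 120° is eclipsed with H at 120° (4.2); iPr at 240° is eclipsed with CN at 240° (11.2). Total 29.0 kJ/mol.
CN at 300° is staggered. I at 0° is gauche with CN at 300° (2.9); I at 0° is gauche with COOH at 60° (3.6); iPr at 240° is gauche with CN at 300° (3.4). Total 9.9 kJ/mol.
The maximum (29.0 kJ/mol) occurs with CN at 240°.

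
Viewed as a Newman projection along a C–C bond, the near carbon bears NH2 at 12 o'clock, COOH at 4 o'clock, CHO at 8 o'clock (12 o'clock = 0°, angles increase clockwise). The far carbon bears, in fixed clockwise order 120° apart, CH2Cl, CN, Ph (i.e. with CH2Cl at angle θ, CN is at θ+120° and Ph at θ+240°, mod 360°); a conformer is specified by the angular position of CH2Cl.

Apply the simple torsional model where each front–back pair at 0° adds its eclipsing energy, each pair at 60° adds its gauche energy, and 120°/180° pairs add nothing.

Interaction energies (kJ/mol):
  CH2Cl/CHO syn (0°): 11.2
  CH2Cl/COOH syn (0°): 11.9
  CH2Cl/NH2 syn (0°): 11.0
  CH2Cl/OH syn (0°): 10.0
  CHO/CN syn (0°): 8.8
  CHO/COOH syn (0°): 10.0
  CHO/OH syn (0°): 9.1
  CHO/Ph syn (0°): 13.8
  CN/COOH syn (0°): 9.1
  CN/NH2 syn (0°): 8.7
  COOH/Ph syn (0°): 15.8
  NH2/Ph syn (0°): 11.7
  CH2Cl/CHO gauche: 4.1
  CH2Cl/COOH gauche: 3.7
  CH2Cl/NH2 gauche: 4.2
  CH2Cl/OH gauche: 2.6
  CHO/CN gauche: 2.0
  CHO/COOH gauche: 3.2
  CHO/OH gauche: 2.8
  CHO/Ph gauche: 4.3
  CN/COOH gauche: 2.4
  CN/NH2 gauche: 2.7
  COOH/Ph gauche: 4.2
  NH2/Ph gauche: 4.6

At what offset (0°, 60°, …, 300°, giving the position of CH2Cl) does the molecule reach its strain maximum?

CH2Cl at 0° (eclipsed): NH2(0°)/CH2Cl(0°) eclipsed 11.0; COOH(120°)/CN(120°) eclipsed 9.1; CHO(240°)/Ph(240°) eclipsed 13.8 → 33.9 kJ/mol.
CH2Cl at 60° (staggered): NH2(0°)/CH2Cl(60°) gauche 4.2; NH2(0°)/Ph(300°) gauche 4.6; COOH(120°)/CH2Cl(60°) gauche 3.7; COOH(120°)/CN(180°) gauche 2.4; CHO(240°)/CN(180°) gauche 2.0; CHO(240°)/Ph(300°) gauche 4.3 → 21.2 kJ/mol.
CH2Cl at 120° (eclipsed): NH2(0°)/Ph(0°) eclipsed 11.7; COOH(120°)/CH2Cl(120°) eclipsed 11.9; CHO(240°)/CN(240°) eclipsed 8.8 → 32.4 kJ/mol.
CH2Cl at 180° (staggered): NH2(0°)/CN(300°) gauche 2.7; NH2(0°)/Ph(60°) gauche 4.6; COOH(120°)/CH2Cl(180°) gauche 3.7; COOH(120°)/Ph(60°) gauche 4.2; CHO(240°)/CH2Cl(180°) gauche 4.1; CHO(240°)/CN(300°) gauche 2.0 → 21.3 kJ/mol.
CH2Cl at 240° (eclipsed): NH2(0°)/CN(0°) eclipsed 8.7; COOH(120°)/Ph(120°) eclipsed 15.8; CHO(240°)/CH2Cl(240°) eclipsed 11.2 → 35.7 kJ/mol.
CH2Cl at 300° (staggered): NH2(0°)/CH2Cl(300°) gauche 4.2; NH2(0°)/CN(60°) gauche 2.7; COOH(120°)/CN(60°) gauche 2.4; COOH(120°)/Ph(180°) gauche 4.2; CHO(240°)/CH2Cl(300°) gauche 4.1; CHO(240°)/Ph(180°) gauche 4.3 → 21.9 kJ/mol.
The maximum (35.7 kJ/mol) occurs with CH2Cl at 240°.

240°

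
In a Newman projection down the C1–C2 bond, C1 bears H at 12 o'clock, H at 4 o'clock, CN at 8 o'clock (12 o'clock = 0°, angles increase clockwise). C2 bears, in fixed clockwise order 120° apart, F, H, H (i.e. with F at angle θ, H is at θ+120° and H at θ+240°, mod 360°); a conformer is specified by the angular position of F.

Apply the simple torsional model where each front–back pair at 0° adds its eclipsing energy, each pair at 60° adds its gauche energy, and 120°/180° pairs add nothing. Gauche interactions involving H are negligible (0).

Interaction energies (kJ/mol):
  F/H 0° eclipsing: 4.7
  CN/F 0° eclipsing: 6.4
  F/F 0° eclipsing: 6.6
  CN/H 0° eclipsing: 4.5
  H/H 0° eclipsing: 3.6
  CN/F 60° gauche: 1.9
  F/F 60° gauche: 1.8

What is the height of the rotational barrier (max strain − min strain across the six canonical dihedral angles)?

F at 0° is eclipsed. H at 0° is eclipsed with F at 0° (4.7); H at 120° is eclipsed with H at 120° (3.6); CN at 240° is eclipsed with H at 240° (4.5). Total 12.8 kJ/mol.
F at 60° (staggered): no non-H gauche contacts → 0.0 kJ/mol.
F at 120° is eclipsed. H at 0° is eclipsed with H at 0° (3.6); H at 120° is eclipsed with F at 120° (4.7); CN at 240° is eclipsed with H at 240° (4.5). Total 12.8 kJ/mol.
F at 180° is staggered. CN at 240° is gauche with F at 180° (1.9). Total 1.9 kJ/mol.
F at 240° is eclipsed. H at 0° is eclipsed with H at 0° (3.6); H at 120° is eclipsed with H at 120° (3.6); CN at 240° is eclipsed with F at 240° (6.4). Total 13.6 kJ/mol.
F at 300° is staggered. CN at 240° is gauche with F at 300° (1.9). Total 1.9 kJ/mol.
Max at 240° (13.6 kJ/mol), min at 60° (0.0 kJ/mol); barrier = 13.6 kJ/mol.

13.6 kJ/mol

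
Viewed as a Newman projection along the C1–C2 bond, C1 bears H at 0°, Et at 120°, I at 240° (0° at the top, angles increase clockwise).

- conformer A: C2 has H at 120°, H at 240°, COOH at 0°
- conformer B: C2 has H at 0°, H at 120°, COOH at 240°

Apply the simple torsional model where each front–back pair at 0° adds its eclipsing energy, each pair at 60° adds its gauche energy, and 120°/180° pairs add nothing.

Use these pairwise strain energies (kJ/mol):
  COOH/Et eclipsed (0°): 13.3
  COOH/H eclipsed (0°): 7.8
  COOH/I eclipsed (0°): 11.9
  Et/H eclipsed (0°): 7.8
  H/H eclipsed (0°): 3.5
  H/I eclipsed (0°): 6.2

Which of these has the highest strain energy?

B

A (eclipsed): H(0°)/COOH(0°) eclipsed 7.8; Et(120°)/H(120°) eclipsed 7.8; I(240°)/H(240°) eclipsed 6.2 → 21.8 kJ/mol.
B (eclipsed): H(0°)/H(0°) eclipsed 3.5; Et(120°)/H(120°) eclipsed 7.8; I(240°)/COOH(240°) eclipsed 11.9 → 23.2 kJ/mol.
B has the highest total (23.2 kJ/mol).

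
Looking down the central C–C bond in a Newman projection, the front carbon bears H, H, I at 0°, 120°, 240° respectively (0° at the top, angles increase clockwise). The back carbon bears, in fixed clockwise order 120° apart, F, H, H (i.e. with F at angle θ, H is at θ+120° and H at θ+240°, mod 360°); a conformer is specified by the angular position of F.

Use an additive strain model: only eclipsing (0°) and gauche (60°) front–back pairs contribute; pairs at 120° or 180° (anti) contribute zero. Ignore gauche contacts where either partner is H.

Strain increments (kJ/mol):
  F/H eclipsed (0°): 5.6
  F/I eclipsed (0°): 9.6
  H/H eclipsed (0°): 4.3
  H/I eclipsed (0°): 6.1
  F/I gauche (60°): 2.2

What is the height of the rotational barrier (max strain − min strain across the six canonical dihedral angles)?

F at 0° (eclipsed): H(0°)/F(0°) eclipsed 5.6; H(120°)/H(120°) eclipsed 4.3; I(240°)/H(240°) eclipsed 6.1 → 16.0 kJ/mol.
F at 60° (staggered): no non-H gauche contacts → 0.0 kJ/mol.
F at 120° (eclipsed): H(0°)/H(0°) eclipsed 4.3; H(120°)/F(120°) eclipsed 5.6; I(240°)/H(240°) eclipsed 6.1 → 16.0 kJ/mol.
F at 180° (staggered): I(240°)/F(180°) gauche 2.2 → 2.2 kJ/mol.
F at 240° (eclipsed): H(0°)/H(0°) eclipsed 4.3; H(120°)/H(120°) eclipsed 4.3; I(240°)/F(240°) eclipsed 9.6 → 18.2 kJ/mol.
F at 300° (staggered): I(240°)/F(300°) gauche 2.2 → 2.2 kJ/mol.
Max at 240° (18.2 kJ/mol), min at 60° (0.0 kJ/mol); barrier = 18.2 kJ/mol.

18.2 kJ/mol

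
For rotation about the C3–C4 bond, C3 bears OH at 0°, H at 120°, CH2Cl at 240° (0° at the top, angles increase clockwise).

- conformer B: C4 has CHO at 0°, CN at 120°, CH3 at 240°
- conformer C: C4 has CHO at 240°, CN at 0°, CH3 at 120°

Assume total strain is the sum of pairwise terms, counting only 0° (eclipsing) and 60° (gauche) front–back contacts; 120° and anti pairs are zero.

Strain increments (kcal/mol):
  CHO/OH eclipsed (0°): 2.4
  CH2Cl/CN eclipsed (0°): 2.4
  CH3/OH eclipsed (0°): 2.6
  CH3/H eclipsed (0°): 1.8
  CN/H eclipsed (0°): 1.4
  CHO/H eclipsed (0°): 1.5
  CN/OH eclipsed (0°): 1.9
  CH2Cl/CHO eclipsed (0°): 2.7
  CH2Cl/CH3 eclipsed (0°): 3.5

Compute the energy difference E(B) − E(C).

B is eclipsed. OH at 0° is eclipsed with CHO at 0° (2.4); H at 120° is eclipsed with CN at 120° (1.4); CH2Cl at 240° is eclipsed with CH3 at 240° (3.5). Total 7.3 kcal/mol.
C is eclipsed. OH at 0° is eclipsed with CN at 0° (1.9); H at 120° is eclipsed with CH3 at 120° (1.8); CH2Cl at 240° is eclipsed with CHO at 240° (2.7). Total 6.4 kcal/mol.
E(B) − E(C) = 7.3 − 6.4 = +0.9 kcal/mol.

+0.9 kcal/mol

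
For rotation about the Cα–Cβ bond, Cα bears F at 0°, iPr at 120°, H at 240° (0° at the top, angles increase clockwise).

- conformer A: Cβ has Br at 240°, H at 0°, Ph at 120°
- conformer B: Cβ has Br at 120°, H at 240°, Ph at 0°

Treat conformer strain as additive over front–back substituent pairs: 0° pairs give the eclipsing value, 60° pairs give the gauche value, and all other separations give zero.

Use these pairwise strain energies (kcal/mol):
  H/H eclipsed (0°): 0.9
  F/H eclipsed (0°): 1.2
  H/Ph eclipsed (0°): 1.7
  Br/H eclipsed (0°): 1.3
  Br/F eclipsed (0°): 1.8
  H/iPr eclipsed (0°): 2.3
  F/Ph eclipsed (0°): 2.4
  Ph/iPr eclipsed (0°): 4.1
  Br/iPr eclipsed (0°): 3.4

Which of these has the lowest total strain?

A (eclipsed): F(0°)/H(0°) eclipsed 1.2; iPr(120°)/Ph(120°) eclipsed 4.1; H(240°)/Br(240°) eclipsed 1.3 → 6.6 kcal/mol.
B (eclipsed): F(0°)/Ph(0°) eclipsed 2.4; iPr(120°)/Br(120°) eclipsed 3.4; H(240°)/H(240°) eclipsed 0.9 → 6.7 kcal/mol.
A has the lowest total (6.6 kcal/mol).

A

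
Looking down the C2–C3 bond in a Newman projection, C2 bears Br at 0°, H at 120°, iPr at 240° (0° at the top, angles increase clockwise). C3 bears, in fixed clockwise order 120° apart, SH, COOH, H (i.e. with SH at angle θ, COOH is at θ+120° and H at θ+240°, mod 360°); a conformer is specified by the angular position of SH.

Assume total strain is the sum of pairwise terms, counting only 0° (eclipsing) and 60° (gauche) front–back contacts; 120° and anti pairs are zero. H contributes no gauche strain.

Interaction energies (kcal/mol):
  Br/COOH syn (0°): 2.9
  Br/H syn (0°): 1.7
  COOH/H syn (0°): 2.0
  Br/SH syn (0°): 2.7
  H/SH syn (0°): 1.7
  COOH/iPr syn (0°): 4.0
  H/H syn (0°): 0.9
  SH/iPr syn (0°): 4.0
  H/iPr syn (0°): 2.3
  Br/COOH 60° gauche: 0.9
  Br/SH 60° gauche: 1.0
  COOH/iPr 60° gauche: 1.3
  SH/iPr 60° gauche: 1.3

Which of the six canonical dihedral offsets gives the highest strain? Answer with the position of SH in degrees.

SH at 0° (eclipsed): Br–SH eclipsed, H–COOH eclipsed, iPr–H eclipsed; 2.7 + 2.0 + 2.3 = 7.0 kcal/mol.
SH at 60° (staggered): Br–SH gauche, iPr–COOH gauche; 1.0 + 1.3 = 2.3 kcal/mol.
SH at 120° (eclipsed): Br–H eclipsed, H–SH eclipsed, iPr–COOH eclipsed; 1.7 + 1.7 + 4.0 = 7.4 kcal/mol.
SH at 180° (staggered): Br–COOH gauche, iPr–SH gauche, iPr–COOH gauche; 0.9 + 1.3 + 1.3 = 3.5 kcal/mol.
SH at 240° (eclipsed): Br–COOH eclipsed, H–H eclipsed, iPr–SH eclipsed; 2.9 + 0.9 + 4.0 = 7.8 kcal/mol.
SH at 300° (staggered): Br–SH gauche, Br–COOH gauche, iPr–SH gauche; 1.0 + 0.9 + 1.3 = 3.2 kcal/mol.
The maximum (7.8 kcal/mol) occurs with SH at 240°.

240°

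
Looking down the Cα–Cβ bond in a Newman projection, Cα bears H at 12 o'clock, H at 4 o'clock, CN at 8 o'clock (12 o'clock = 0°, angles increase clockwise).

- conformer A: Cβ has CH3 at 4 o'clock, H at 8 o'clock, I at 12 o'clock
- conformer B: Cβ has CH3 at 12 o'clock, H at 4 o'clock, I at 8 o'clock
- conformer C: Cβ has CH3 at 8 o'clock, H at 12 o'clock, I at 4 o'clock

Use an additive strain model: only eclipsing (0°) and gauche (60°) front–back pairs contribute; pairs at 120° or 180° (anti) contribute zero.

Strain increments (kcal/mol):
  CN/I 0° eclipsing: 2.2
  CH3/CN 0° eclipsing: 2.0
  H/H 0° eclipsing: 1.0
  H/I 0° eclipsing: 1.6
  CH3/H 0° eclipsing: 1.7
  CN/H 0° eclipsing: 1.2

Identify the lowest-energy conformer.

A

A is eclipsed. H at 0° is eclipsed with I at 0° (1.6); H at 120° is eclipsed with CH3 at 120° (1.7); CN at 240° is eclipsed with H at 240° (1.2). Total 4.5 kcal/mol.
B is eclipsed. H at 0° is eclipsed with CH3 at 0° (1.7); H at 120° is eclipsed with H at 120° (1.0); CN at 240° is eclipsed with I at 240° (2.2). Total 4.9 kcal/mol.
C is eclipsed. H at 0° is eclipsed with H at 0° (1.0); H at 120° is eclipsed with I at 120° (1.6); CN at 240° is eclipsed with CH3 at 240° (2.0). Total 4.6 kcal/mol.
A has the lowest total (4.5 kcal/mol).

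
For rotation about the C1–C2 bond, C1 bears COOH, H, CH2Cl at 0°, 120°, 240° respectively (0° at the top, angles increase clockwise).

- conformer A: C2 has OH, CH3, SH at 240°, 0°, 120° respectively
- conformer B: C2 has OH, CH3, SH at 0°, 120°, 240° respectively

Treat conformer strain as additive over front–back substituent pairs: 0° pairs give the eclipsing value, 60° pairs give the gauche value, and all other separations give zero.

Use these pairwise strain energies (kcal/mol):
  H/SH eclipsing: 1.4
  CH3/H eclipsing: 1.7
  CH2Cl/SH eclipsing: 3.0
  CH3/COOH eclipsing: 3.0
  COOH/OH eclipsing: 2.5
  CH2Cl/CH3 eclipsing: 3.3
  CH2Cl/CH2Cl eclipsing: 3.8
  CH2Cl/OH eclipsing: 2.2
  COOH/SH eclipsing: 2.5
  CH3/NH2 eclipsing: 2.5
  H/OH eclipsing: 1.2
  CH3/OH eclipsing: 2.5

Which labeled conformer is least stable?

A (eclipsed): COOH(0°)/CH3(0°) eclipsed 3.0; H(120°)/SH(120°) eclipsed 1.4; CH2Cl(240°)/OH(240°) eclipsed 2.2 → 6.6 kcal/mol.
B (eclipsed): COOH(0°)/OH(0°) eclipsed 2.5; H(120°)/CH3(120°) eclipsed 1.7; CH2Cl(240°)/SH(240°) eclipsed 3.0 → 7.2 kcal/mol.
B has the highest total (7.2 kcal/mol).

B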